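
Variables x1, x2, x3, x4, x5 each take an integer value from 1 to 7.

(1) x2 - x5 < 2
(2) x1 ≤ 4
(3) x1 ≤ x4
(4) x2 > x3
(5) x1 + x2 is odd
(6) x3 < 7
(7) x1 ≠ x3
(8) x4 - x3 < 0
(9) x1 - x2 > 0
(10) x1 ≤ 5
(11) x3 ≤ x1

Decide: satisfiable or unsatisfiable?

Constraints 3, 4, 8, and 9 give x2 < x1, x1 ≤ x4, x4 < x3, x3 < x2. Chaining: x2 < x1 ≤ x4 < x3 < x2, which forces x2 < x2 — impossible.

Unsatisfiable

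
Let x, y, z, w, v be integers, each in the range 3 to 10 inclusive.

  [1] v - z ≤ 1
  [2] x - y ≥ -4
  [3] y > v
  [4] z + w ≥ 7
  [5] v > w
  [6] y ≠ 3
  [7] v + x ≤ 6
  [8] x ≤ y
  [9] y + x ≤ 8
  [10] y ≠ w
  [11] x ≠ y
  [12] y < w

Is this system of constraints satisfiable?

Unsatisfiable

Constraints 3, 5, and 12 give w < v, v < y, y < w. Chaining: w < v < y < w, which forces w < w — impossible.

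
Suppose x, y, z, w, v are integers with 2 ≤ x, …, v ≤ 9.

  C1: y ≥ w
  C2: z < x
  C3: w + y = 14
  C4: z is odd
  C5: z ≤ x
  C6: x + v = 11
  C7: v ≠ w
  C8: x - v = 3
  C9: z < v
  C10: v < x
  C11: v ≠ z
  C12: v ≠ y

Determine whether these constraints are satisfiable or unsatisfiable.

Try x = 7, y = 7, z = 3, w = 7, v = 4.
Check constraint 3: w + y = 14; constraint 6: x + v = 11; constraint 8: x - v = 3. The remaining constraints are straightforward to verify.

Satisfiable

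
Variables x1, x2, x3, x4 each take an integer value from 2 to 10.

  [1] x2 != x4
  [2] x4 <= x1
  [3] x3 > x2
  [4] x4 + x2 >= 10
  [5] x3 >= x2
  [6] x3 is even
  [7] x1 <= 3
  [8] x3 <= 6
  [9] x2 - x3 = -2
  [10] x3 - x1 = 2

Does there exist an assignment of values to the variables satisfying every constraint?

From constraints 2 and 7: x4 ≤ x1 ≤ 3. From constraints 5 and 8: x2 ≤ x3 ≤ 6. Hence x4 + x2 ≤ 9. But constraint 4 requires x4 + x2 ≥ 10, and 10 > 9. Contradiction.

Unsatisfiable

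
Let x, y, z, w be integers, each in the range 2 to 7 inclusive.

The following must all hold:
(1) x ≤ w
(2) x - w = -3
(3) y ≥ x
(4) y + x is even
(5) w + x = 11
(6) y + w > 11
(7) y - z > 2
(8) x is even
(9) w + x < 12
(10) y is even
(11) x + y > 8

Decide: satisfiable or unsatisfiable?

The assignment x = 4, y = 6, z = 3, w = 7 works:
  constraint 2 holds since x - w = -3.
  constraint 5 holds since w + x = 11.
  constraint 6 holds since y + w = 13.
The rest check out directly.

Satisfiable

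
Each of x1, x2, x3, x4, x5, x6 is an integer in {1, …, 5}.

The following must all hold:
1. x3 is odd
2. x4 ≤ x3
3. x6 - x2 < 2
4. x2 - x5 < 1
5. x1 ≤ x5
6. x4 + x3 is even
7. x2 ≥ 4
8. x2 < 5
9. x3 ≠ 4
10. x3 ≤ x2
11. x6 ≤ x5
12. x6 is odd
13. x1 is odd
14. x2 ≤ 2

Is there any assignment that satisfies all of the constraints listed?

Unsatisfiable

From constraint 7: x2 ≥ 4. From constraint 14: x2 ≤ 2. But 2 < 4, so no value of x2 works.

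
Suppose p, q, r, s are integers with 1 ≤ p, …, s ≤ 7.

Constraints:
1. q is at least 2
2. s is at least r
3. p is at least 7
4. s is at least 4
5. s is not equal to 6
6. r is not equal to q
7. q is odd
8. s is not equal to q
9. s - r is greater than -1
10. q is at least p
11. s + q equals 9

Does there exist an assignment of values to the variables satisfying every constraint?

From constraint 4: s ≥ 4. From constraints 3 and 10: q ≥ p ≥ 7. Hence s + q ≥ 11. But constraint 11 requires s + q = 9, and 9 < 11. Contradiction.

Unsatisfiable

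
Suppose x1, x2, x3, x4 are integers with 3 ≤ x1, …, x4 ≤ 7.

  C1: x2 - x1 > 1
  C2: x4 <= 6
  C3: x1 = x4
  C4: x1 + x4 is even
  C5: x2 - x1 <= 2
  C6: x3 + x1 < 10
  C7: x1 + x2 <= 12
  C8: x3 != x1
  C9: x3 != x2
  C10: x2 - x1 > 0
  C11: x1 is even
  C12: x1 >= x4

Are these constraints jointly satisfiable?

Take x1 = 4, x2 = 6, x3 = 3, x4 = 4. Then constraint 1: x2 - x1 = 2; constraint 5: x2 - x1 = 2, and every other listed constraint is also met.

Satisfiable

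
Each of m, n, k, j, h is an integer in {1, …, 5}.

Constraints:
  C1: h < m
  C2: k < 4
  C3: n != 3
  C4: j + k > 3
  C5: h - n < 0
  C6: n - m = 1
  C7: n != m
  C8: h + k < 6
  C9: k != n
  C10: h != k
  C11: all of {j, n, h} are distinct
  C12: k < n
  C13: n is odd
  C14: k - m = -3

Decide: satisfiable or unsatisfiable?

Satisfiable

One satisfying assignment is m = 4, n = 5, k = 1, j = 4, h = 2.
For the less obvious constraints — constraint 4: j + k = 5; constraint 5: h - n = -3; constraint 6: n - m = 1 — and the others hold by inspection.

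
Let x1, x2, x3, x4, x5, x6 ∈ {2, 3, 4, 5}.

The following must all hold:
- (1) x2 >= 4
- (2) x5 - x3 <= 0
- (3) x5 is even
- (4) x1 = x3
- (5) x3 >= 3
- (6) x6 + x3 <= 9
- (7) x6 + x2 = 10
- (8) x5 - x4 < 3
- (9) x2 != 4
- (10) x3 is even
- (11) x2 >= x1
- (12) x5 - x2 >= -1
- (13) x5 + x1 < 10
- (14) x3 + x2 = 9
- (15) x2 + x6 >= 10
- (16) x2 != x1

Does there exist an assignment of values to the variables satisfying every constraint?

Take x1 = 4, x2 = 5, x3 = 4, x4 = 2, x5 = 4, x6 = 5. Then constraint 2: x5 - x3 = 0; constraint 6: x6 + x3 = 9, and every other listed constraint is also met.

Satisfiable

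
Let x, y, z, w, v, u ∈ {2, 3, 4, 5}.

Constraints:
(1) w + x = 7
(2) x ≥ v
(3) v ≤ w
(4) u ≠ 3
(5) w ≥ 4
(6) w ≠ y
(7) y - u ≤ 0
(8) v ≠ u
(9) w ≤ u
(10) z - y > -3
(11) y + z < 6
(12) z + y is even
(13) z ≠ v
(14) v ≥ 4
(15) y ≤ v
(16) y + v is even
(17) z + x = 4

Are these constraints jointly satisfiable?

Unsatisfiable

From constraint 5: w ≥ 4. From constraints 2 and 14: x ≥ v ≥ 4. Hence w + x ≥ 8. But constraint 1 requires w + x = 7, and 7 < 8. Contradiction.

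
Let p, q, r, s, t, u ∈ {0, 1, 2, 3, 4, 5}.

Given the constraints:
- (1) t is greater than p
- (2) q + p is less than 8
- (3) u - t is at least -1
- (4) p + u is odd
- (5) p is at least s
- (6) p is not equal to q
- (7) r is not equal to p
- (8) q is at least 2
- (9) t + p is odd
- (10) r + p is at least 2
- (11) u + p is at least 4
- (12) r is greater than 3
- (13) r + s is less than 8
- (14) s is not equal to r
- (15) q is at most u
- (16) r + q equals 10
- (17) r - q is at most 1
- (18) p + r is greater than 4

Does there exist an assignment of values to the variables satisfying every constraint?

Satisfiable

Setting (p, q, r, s, t, u) = (0, 5, 5, 0, 3, 5) satisfies everything: constraint 2: q + p = 5; constraint 3: u - t = 2, and the others follow.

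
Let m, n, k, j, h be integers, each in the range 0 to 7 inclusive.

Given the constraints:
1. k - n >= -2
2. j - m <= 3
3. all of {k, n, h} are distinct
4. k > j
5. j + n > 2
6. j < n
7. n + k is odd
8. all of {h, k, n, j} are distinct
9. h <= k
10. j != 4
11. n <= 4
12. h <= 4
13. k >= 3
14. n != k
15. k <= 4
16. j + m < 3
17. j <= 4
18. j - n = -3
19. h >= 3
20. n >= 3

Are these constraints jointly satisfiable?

Unsatisfiable

Constraints 11, 12, 13, 15, 19, and 20 confine each of k, n, h to the 2 values {3, 4}.
Constraint 3 requires all 3 of them to be distinct, but only 2 values are available — impossible by the pigeonhole principle.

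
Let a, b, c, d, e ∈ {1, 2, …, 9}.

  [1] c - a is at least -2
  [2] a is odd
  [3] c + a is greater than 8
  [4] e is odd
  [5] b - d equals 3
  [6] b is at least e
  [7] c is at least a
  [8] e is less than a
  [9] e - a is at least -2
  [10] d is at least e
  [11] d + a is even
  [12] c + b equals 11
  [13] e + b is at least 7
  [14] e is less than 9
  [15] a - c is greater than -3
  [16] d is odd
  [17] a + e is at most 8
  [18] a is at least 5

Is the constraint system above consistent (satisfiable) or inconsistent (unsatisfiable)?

Satisfiable

One satisfying assignment is a = 5, b = 6, c = 5, d = 3, e = 3.
For the less obvious constraints — constraint 1: c - a = 0; constraint 3: c + a = 10 — and the others hold by inspection.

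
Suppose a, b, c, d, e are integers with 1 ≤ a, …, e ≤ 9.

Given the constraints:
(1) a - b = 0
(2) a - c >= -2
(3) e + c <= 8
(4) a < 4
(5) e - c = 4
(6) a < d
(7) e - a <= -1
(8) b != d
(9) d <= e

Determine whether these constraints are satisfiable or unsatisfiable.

Unsatisfiable

Constraints 6, 7, and 9 give d ≤ e, e < a, a < d. Chaining: d ≤ e < a < d, which forces d < d — impossible.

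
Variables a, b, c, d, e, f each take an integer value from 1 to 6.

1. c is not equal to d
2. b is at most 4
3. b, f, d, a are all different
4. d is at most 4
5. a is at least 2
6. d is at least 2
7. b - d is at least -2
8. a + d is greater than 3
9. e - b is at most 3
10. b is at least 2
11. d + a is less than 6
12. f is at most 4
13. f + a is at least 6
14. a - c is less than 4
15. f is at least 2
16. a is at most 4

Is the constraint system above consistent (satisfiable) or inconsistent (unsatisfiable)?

Unsatisfiable

Constraints 2, 4, 5, 6, 10, 12, 15, and 16 confine each of b, f, d, a to the 3 values {2, …, 4}.
Constraint 3 requires all 4 of them to be distinct, but only 3 values are available — impossible by the pigeonhole principle.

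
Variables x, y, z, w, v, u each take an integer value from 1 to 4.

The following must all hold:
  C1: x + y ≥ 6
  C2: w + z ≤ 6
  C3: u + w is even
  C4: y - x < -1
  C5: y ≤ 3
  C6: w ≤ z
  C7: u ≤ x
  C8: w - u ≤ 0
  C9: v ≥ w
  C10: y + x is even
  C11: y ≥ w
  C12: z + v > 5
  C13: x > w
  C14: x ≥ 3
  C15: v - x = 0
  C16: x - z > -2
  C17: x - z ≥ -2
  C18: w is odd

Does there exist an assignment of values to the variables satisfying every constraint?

The assignment x = 4, y = 2, z = 4, w = 1, v = 4, u = 3 works:
  constraint 1 holds since x + y = 6.
  constraint 2 holds since w + z = 5.
  constraint 4 holds since y - x = -2.
The rest check out directly.

Satisfiable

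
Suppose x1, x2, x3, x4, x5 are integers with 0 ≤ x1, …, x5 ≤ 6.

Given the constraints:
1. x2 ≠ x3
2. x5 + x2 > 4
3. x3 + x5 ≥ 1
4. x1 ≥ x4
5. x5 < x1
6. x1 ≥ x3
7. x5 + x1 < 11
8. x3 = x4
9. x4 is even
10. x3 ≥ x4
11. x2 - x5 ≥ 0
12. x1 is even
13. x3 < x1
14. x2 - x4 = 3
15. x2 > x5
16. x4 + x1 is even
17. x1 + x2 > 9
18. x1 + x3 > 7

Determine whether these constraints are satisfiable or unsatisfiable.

Satisfiable

Try x1 = 6, x2 = 5, x3 = 2, x4 = 2, x5 = 2.
Check constraint 2: x5 + x2 = 7; constraint 3: x3 + x5 = 4. The remaining constraints are straightforward to verify.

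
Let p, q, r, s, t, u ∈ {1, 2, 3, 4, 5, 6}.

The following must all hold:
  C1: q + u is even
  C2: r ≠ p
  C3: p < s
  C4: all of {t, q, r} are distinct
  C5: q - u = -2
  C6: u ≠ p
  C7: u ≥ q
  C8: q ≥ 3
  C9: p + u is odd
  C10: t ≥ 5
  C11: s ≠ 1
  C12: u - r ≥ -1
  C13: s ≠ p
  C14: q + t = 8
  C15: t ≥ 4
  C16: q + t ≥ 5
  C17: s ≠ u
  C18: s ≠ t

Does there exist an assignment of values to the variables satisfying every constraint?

Satisfiable

Setting (p, q, r, s, t, u) = (2, 3, 4, 6, 5, 5) satisfies everything: constraint 5: q - u = -2; constraint 12: u - r = 1; constraint 14: q + t = 8, and the others follow.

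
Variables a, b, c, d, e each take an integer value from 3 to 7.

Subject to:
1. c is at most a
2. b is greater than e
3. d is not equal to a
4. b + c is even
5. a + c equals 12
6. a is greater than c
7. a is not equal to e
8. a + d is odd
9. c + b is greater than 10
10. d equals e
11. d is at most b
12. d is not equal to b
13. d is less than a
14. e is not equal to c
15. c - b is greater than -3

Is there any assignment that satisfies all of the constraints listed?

The assignment a = 7, b = 7, c = 5, d = 6, e = 6 works:
  constraint 5 holds since a + c = 12.
  constraint 9 holds since c + b = 12.
  constraint 15 holds since c - b = -2.
The rest check out directly.

Satisfiable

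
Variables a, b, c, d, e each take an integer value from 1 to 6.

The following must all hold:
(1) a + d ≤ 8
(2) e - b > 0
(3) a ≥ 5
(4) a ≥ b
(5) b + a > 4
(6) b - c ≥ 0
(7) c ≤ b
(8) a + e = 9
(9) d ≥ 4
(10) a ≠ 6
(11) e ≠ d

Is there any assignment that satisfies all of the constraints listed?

From constraint 3: a ≥ 5. From constraint 9: d ≥ 4. Hence a + d ≥ 9. But constraint 1 requires a + d ≤ 8, and 8 < 9. Contradiction.

Unsatisfiable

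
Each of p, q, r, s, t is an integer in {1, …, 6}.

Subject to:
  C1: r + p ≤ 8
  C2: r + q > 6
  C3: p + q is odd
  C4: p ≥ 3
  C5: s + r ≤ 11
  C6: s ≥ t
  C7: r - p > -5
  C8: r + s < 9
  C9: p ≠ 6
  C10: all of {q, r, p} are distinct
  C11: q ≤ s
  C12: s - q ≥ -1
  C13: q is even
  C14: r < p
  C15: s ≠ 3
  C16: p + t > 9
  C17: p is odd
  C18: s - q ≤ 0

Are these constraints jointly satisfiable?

The assignment p = 5, q = 6, r = 2, s = 6, t = 6 works:
  constraint 1 holds since r + p = 7.
  constraint 2 holds since r + q = 8.
  constraint 5 holds since s + r = 8.
The rest check out directly.

Satisfiable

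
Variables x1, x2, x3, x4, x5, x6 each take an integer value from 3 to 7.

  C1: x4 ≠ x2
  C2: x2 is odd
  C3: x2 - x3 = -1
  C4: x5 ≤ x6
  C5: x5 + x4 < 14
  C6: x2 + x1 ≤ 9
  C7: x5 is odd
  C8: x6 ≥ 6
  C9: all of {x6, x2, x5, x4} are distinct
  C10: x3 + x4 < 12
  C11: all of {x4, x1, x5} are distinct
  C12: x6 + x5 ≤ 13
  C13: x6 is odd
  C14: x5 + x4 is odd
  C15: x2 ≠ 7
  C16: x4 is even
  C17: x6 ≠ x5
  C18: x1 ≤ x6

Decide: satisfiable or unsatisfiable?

Satisfiable

Take x1 = 4, x2 = 3, x3 = 4, x4 = 6, x5 = 5, x6 = 7. Then constraint 3: x2 - x3 = -1; constraint 5: x5 + x4 = 11; constraint 6: x2 + x1 = 7, and every other listed constraint is also met.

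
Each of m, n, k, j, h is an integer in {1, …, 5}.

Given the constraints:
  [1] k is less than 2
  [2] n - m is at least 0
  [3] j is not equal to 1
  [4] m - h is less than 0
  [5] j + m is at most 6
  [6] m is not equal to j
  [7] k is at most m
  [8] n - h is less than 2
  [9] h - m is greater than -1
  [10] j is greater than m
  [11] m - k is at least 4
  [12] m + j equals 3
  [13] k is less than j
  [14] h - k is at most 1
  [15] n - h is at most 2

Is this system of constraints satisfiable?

Unsatisfiable

Constraints 2, 11, 14, and 15 give k − h ≥ -1, h − n ≥ -2, n − m ≥ 0, m − k ≥ 4.
Adding all 4 inequalities: the left sides telescope to 0, and the right sides sum to (-1) + (-2) + 0 + 4 = 1. So 0 ≥ 1, which is false.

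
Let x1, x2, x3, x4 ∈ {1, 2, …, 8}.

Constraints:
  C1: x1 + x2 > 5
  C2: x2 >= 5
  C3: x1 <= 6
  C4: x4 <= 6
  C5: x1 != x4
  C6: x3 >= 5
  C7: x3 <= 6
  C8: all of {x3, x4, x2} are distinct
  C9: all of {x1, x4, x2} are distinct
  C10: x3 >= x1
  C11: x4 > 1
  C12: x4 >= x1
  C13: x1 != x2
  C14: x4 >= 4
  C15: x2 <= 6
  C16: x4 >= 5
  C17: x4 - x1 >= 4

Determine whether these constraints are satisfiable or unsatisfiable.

Constraints 2, 4, 6, 7, 15, and 16 confine each of x3, x4, x2 to the 2 values {5, 6}.
Constraint 8 requires all 3 of them to be distinct, but only 2 values are available — impossible by the pigeonhole principle.

Unsatisfiable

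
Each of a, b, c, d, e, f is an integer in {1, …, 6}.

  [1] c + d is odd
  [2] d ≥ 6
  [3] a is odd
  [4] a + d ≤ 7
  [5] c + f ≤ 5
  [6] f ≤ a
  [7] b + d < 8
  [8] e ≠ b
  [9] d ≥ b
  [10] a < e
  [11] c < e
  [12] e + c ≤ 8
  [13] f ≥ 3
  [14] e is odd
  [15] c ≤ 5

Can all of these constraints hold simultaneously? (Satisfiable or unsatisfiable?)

Unsatisfiable

From constraints 6 and 13: a ≥ f ≥ 3. From constraint 2: d ≥ 6. Hence a + d ≥ 9. But constraint 4 requires a + d ≤ 7, and 7 < 9. Contradiction.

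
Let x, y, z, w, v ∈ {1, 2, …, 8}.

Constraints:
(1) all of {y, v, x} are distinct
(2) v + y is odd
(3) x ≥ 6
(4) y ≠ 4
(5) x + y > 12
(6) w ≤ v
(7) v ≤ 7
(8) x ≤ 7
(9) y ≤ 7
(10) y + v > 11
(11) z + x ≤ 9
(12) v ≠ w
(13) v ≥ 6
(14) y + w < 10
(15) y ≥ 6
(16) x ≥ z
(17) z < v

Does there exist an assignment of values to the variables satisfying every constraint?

Unsatisfiable

Constraints 3, 7, 8, 9, 13, and 15 confine each of y, v, x to the 2 values {6, 7}.
Constraint 1 requires all 3 of them to be distinct, but only 2 values are available — impossible by the pigeonhole principle.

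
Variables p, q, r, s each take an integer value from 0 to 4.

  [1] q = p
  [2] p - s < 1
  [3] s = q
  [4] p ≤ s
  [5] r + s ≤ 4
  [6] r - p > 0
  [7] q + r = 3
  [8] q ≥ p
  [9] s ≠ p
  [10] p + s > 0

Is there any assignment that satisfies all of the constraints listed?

Unsatisfiable

From constraints 1 and 3, s = q = p, so s = p. But constraint 9 says s ≠ p. Contradiction.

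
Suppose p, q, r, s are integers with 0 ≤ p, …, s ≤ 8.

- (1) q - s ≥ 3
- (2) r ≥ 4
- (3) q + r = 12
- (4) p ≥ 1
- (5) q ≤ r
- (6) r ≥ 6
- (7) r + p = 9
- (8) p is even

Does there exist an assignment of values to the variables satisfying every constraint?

Setting (p, q, r, s) = (2, 5, 7, 0) satisfies everything: constraint 1: q - s = 5; constraint 3: q + r = 12, and the others follow.

Satisfiable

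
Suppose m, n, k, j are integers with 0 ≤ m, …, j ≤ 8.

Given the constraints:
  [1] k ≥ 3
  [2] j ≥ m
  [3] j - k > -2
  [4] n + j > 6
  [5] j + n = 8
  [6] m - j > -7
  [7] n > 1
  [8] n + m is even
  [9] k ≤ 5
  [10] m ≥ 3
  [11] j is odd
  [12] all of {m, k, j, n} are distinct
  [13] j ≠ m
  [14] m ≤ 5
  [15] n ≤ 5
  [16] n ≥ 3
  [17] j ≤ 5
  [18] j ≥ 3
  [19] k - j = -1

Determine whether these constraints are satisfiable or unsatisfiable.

Unsatisfiable

Constraints 1, 9, 10, 14, 15, 16, 17, and 18 confine each of m, k, j, n to the 3 values {3, …, 5}.
Constraint 12 requires all 4 of them to be distinct, but only 3 values are available — impossible by the pigeonhole principle.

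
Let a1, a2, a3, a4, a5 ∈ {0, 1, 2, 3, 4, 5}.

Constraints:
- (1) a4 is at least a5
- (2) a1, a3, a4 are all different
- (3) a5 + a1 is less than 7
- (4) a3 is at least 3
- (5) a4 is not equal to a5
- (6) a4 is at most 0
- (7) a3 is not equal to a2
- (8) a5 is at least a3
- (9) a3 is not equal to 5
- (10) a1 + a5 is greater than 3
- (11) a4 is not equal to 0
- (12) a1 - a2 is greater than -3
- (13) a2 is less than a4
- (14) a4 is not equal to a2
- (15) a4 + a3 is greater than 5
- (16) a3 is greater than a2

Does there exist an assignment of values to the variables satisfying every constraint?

From constraints 4 and 8: a5 ≥ a3 and a3 ≥ 3, so a5 ≥ 3. From constraints 1 and 6: a5 ≤ a4 and a4 ≤ 0, so a5 ≤ 0. But 0 < 3, so no value of a5 works.

Unsatisfiable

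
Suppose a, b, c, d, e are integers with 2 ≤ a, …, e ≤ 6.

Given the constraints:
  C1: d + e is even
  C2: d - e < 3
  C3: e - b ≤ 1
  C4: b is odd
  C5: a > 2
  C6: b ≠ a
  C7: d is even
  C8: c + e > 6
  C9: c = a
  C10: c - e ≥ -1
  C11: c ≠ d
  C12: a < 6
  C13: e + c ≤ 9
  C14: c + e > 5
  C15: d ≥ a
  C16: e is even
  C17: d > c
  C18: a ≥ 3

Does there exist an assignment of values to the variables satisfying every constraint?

Setting (a, b, c, d, e) = (4, 5, 4, 6, 4) satisfies everything: constraint 2: d - e = 2; constraint 3: e - b = -1, and the others follow.

Satisfiable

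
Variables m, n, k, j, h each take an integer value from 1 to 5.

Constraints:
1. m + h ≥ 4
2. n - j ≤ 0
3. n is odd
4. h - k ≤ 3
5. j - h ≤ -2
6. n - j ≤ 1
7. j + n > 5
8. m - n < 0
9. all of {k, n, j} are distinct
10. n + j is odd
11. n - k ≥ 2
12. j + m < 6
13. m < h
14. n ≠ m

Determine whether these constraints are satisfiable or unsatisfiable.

Constraints 2, 4, 5, and 11 give j − n ≥ 0, n − k ≥ 2, k − h ≥ -3, h − j ≥ 2.
Adding all 4 inequalities: the left sides telescope to 0, and the right sides sum to 0 + 2 + (-3) + 2 = 1. So 0 ≥ 1, which is false.

Unsatisfiable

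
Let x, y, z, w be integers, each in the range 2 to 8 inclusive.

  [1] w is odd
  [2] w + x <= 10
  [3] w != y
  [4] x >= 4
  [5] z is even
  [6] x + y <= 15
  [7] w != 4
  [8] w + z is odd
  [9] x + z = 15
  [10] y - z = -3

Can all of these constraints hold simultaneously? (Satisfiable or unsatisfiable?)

Satisfiable

Try x = 7, y = 5, z = 8, w = 3.
Check constraint 2: w + x = 10; constraint 6: x + y = 12; constraint 9: x + z = 15. The remaining constraints are straightforward to verify.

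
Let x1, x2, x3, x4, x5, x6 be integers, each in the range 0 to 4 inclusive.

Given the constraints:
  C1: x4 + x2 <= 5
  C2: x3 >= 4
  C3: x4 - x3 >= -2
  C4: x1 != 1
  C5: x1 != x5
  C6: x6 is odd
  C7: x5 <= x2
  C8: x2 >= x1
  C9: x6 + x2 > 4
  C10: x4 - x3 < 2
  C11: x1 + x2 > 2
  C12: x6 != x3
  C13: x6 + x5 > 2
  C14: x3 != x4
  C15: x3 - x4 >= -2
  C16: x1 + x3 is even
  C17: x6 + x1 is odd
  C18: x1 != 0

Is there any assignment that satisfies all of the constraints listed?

Satisfiable

Try x1 = 2, x2 = 2, x3 = 4, x4 = 3, x5 = 1, x6 = 3.
Check constraint 1: x4 + x2 = 5; constraint 3: x4 - x3 = -1. The remaining constraints are straightforward to verify.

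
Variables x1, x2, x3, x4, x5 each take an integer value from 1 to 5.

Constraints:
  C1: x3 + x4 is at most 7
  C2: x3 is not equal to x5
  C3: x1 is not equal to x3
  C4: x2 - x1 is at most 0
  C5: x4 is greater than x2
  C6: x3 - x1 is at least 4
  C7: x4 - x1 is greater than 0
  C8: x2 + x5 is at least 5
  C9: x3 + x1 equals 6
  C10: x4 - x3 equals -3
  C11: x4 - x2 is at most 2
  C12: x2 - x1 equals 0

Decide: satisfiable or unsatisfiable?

The assignment x1 = 1, x2 = 1, x3 = 5, x4 = 2, x5 = 4 works:
  constraint 1 holds since x3 + x4 = 7.
  constraint 4 holds since x2 - x1 = 0.
  constraint 6 holds since x3 - x1 = 4.
The rest check out directly.

Satisfiable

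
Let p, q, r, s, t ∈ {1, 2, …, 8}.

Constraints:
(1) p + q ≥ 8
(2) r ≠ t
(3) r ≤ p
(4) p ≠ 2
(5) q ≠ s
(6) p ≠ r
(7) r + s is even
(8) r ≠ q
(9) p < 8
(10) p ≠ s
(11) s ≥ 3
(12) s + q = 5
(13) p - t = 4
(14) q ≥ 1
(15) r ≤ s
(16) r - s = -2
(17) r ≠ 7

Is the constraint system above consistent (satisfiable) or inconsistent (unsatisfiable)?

Take p = 7, q = 1, r = 2, s = 4, t = 3. Then constraint 1: p + q = 8; constraint 12: s + q = 5; constraint 13: p - t = 4, and every other listed constraint is also met.

Satisfiable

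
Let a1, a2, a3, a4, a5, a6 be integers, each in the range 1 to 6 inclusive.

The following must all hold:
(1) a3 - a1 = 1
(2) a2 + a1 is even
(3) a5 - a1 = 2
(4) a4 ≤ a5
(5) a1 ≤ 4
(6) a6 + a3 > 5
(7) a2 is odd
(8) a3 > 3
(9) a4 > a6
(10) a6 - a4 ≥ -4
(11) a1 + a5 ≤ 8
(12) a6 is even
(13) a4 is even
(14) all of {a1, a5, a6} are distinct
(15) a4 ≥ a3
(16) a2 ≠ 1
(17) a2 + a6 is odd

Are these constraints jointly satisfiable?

Satisfiable

The assignment a1 = 3, a2 = 5, a3 = 4, a4 = 4, a5 = 5, a6 = 2 works:
  constraint 1 holds since a3 - a1 = 1.
  constraint 3 holds since a5 - a1 = 2.
The rest check out directly.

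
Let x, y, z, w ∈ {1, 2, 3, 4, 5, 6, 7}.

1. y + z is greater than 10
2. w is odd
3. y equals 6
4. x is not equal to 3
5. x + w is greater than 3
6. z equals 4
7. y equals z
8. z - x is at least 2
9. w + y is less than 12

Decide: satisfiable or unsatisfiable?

Constraint 3 fixes y = 6 and constraint 6 fixes z = 4, but constraint 7 requires y = z. Since 6 ≠ 4, contradiction.

Unsatisfiable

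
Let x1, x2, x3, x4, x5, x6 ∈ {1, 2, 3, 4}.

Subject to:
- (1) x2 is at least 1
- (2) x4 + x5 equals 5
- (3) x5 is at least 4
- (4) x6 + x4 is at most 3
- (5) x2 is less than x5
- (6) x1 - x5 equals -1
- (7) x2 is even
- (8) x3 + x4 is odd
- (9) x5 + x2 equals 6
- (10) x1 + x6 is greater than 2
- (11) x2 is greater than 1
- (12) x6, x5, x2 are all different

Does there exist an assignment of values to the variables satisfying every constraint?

Satisfiable

The assignment x1 = 3, x2 = 2, x3 = 4, x4 = 1, x5 = 4, x6 = 1 works:
  constraint 2 holds since x4 + x5 = 5.
  constraint 4 holds since x6 + x4 = 2.
  constraint 6 holds since x1 - x5 = -1.
The rest check out directly.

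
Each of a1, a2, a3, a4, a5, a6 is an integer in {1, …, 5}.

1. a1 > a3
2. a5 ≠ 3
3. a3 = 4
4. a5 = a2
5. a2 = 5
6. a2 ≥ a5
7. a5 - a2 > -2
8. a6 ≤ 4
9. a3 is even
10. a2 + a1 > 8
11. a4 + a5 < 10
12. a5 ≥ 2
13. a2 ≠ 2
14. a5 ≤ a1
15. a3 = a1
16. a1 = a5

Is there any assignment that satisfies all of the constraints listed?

Constraint 3 fixes a3 = 4 and constraint 5 fixes a2 = 5. Constraints 4, 15, and 16 give a3 = a1 = a5 = a2, so a3 = a2. But 4 ≠ 5 — contradiction.

Unsatisfiable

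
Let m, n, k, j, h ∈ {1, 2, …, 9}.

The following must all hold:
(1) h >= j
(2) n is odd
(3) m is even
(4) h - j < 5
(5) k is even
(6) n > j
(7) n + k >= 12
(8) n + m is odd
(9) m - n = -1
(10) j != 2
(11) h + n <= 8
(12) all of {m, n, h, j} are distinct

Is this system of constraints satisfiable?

Satisfiable

One satisfying assignment is m = 4, n = 5, k = 8, j = 1, h = 3.
For the less obvious constraints — constraint 4: h - j = 2; constraint 7: n + k = 13 — and the others hold by inspection.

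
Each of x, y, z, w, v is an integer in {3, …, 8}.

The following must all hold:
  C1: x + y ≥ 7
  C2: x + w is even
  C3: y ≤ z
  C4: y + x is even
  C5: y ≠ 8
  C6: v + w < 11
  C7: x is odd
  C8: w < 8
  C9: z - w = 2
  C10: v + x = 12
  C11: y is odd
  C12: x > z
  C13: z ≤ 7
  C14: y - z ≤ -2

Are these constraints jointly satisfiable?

Setting (x, y, z, w, v) = (7, 3, 5, 3, 5) satisfies everything: constraint 1: x + y = 10; constraint 6: v + w = 8; constraint 9: z - w = 2, and the others follow.

Satisfiable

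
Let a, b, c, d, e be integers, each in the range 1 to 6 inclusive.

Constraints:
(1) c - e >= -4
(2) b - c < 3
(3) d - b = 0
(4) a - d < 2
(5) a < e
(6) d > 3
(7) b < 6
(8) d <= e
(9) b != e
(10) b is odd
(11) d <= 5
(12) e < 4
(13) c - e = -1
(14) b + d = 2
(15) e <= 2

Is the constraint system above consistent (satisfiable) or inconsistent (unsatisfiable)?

Unsatisfiable

From constraint 6: d ≥ 4. From constraints 8 and 15: d ≤ e and e ≤ 2, so d ≤ 2. But 2 < 4, so no value of d works.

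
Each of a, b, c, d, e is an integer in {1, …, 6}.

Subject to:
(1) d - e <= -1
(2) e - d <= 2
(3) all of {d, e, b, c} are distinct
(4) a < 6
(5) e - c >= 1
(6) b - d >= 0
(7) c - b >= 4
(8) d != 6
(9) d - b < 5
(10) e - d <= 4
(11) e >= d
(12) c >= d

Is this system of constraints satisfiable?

Unsatisfiable

Constraints 5, 6, 7, and 10 give c − b ≥ 4, b − d ≥ 0, d − e ≥ -4, e − c ≥ 1.
Adding all 4 inequalities: the left sides telescope to 0, and the right sides sum to 4 + 0 + (-4) + 1 = 1. So 0 ≥ 1, which is false.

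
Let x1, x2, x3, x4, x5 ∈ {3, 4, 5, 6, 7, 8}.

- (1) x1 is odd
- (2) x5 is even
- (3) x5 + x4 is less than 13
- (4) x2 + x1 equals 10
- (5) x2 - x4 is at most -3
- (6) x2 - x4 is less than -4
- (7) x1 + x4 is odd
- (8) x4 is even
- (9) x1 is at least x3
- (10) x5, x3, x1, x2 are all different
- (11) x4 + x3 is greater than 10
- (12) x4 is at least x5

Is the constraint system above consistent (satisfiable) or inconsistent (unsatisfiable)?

Satisfiable

Try x1 = 7, x2 = 3, x3 = 5, x4 = 8, x5 = 4.
Check constraint 3: x5 + x4 = 12; constraint 4: x2 + x1 = 10; constraint 5: x2 - x4 = -5. The remaining constraints are straightforward to verify.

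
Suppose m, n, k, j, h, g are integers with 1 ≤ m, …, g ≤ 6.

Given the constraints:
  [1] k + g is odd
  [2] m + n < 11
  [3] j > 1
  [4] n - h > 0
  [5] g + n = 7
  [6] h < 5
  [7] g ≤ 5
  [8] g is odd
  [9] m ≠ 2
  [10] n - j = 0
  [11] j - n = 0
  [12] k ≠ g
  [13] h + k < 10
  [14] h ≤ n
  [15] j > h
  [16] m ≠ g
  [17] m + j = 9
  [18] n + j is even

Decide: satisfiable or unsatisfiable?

Satisfiable

The assignment m = 3, n = 6, k = 6, j = 6, h = 3, g = 1 works:
  constraint 2 holds since m + n = 9.
  constraint 4 holds since n - h = 3.
  constraint 5 holds since g + n = 7.
The rest check out directly.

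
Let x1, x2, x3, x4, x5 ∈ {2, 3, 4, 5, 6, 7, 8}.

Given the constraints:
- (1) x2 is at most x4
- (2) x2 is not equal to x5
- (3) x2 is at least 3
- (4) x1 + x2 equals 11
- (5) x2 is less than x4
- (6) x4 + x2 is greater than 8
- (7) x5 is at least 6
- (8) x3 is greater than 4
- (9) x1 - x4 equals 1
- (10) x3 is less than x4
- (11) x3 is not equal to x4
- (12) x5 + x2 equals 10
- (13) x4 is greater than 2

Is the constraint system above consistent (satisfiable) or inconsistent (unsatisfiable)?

Satisfiable

The assignment x1 = 8, x2 = 3, x3 = 6, x4 = 7, x5 = 7 works:
  constraint 4 holds since x1 + x2 = 11.
  constraint 6 holds since x4 + x2 = 10.
  constraint 9 holds since x1 - x4 = 1.
The rest check out directly.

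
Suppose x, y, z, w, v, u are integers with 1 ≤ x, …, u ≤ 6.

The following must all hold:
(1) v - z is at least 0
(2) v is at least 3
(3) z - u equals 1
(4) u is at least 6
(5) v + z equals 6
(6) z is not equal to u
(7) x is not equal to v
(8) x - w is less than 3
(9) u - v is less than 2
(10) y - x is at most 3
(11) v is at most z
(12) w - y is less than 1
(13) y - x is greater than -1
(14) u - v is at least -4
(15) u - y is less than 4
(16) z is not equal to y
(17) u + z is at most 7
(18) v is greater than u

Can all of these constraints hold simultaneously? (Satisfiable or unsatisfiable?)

Unsatisfiable

From constraint 4: u ≥ 6. From constraints 2 and 11: z ≥ v ≥ 3. Hence u + z ≥ 9. But constraint 17 requires u + z ≤ 7, and 7 < 9. Contradiction.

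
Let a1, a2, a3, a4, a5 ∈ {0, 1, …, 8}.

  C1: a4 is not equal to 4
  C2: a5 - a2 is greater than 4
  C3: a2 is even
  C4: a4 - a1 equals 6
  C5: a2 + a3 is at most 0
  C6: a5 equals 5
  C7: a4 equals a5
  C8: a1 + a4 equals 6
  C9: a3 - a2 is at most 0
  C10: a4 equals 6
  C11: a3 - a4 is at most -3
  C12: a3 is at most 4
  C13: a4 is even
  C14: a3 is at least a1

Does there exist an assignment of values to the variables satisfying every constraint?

Unsatisfiable

Constraint 10 fixes a4 = 6 and constraint 6 fixes a5 = 5, but constraint 7 requires a4 = a5. Since 6 ≠ 5, contradiction.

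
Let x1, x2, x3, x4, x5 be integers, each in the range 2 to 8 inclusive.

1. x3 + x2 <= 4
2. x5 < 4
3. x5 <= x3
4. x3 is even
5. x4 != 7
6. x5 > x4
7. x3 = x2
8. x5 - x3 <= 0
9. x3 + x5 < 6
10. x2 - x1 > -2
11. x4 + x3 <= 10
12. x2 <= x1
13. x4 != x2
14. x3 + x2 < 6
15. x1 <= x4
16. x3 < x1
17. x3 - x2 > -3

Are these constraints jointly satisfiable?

Constraints 3, 6, 15, and 16 give x5 ≤ x3, x3 < x1, x1 ≤ x4, x4 < x5. Chaining: x5 ≤ x3 < x1 ≤ x4 < x5, which forces x5 < x5 — impossible.

Unsatisfiable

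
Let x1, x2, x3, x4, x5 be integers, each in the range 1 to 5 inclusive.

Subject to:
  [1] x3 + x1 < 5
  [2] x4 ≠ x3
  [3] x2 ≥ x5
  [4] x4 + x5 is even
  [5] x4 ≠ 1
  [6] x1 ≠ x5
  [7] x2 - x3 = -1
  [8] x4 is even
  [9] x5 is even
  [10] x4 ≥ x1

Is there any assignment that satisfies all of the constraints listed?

One satisfying assignment is x1 = 1, x2 = 2, x3 = 3, x4 = 2, x5 = 2.
For the less obvious constraints — constraint 1: x3 + x1 = 4; constraint 7: x2 - x3 = -1 — and the others hold by inspection.

Satisfiable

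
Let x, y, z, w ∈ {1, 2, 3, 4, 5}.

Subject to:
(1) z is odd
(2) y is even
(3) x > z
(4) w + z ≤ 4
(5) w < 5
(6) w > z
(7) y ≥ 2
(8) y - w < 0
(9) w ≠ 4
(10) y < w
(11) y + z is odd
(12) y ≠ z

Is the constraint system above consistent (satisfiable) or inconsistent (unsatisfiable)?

Setting (x, y, z, w) = (5, 2, 1, 3) satisfies everything: constraint 4: w + z = 4; constraint 8: y - w = -1, and the others follow.

Satisfiable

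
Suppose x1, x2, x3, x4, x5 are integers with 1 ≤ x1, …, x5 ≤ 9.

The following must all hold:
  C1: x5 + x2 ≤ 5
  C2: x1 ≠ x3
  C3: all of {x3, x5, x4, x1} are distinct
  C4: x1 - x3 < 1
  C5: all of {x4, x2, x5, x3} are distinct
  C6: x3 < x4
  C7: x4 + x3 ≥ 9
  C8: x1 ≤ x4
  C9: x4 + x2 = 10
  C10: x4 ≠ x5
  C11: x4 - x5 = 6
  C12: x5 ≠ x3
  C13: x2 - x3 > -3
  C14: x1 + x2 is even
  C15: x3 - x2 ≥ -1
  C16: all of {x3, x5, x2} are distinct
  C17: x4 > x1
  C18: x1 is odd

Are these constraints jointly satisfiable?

Try x1 = 1, x2 = 1, x3 = 2, x4 = 9, x5 = 3.
Check constraint 1: x5 + x2 = 4; constraint 4: x1 - x3 = -1; constraint 7: x4 + x3 = 11. The remaining constraints are straightforward to verify.

Satisfiable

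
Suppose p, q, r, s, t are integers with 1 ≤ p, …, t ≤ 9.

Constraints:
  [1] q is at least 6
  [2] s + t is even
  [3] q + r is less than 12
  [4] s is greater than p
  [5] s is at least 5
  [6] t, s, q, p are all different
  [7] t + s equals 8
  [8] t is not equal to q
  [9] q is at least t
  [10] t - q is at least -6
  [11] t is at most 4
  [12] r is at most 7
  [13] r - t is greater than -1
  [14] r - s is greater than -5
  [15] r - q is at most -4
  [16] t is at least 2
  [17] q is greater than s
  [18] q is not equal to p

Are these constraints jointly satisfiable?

Satisfiable

One satisfying assignment is p = 3, q = 8, r = 2, s = 6, t = 2.
For the less obvious constraints — constraint 3: q + r = 10; constraint 7: t + s = 8 — and the others hold by inspection.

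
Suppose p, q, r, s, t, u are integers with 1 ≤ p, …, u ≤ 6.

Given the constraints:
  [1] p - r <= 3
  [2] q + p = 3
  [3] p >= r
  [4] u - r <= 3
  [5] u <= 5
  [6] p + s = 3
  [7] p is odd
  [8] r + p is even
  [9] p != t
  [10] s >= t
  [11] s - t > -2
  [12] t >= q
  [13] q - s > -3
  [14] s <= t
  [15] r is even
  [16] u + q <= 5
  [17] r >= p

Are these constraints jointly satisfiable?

Unsatisfiable

Constraint 15 makes r even and constraint 7 makes p odd, so r + p must be odd. Constraint 8 says r + p is even — contradiction.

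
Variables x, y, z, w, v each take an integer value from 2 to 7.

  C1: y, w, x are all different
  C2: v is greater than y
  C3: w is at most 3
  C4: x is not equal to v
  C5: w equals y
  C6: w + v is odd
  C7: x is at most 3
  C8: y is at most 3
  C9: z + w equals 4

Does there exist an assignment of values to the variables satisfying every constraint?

Constraints 3, 7, and 8 confine each of y, w, x to the 2 values {2, 3} (the domain already gives each ≥ 2).
Constraint 1 requires all 3 of them to be distinct, but only 2 values are available — impossible by the pigeonhole principle.

Unsatisfiable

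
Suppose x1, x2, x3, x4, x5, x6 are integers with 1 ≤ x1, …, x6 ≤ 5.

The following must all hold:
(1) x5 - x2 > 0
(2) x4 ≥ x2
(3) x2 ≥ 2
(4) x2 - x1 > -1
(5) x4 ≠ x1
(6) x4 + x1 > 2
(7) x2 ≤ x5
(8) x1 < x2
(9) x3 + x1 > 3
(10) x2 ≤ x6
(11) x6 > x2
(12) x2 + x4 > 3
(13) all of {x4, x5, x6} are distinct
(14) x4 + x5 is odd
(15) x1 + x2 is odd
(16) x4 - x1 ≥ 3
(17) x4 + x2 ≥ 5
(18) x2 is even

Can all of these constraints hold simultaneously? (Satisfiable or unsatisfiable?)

Satisfiable

One satisfying assignment is x1 = 1, x2 = 2, x3 = 4, x4 = 4, x5 = 3, x6 = 5.
For the less obvious constraints — constraint 1: x5 - x2 = 1; constraint 4: x2 - x1 = 1; constraint 6: x4 + x1 = 5 — and the others hold by inspection.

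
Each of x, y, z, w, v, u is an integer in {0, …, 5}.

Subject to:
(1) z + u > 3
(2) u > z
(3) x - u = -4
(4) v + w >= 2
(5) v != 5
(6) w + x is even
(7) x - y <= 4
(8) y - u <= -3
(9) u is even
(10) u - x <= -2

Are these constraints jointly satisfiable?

Constraints 7, 8, and 10 give x − u ≥ 2, u − y ≥ 3, y − x ≥ -4.
Adding all 3 inequalities: the left sides telescope to 0, and the right sides sum to 2 + 3 + (-4) = 1. So 0 ≥ 1, which is false.

Unsatisfiable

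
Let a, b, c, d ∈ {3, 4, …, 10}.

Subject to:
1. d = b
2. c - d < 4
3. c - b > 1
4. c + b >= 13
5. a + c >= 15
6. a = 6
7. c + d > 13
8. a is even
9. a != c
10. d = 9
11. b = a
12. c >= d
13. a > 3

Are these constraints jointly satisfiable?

Unsatisfiable

Constraint 10 fixes d = 9 and constraint 6 fixes a = 6. Constraints 1 and 11 give d = b = a, so d = a. But 9 ≠ 6 — contradiction.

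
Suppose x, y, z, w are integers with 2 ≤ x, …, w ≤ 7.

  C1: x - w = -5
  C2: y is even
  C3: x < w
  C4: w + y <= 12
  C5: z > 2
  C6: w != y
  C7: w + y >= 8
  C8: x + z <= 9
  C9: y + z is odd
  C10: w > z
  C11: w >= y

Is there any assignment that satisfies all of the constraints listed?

Satisfiable

The assignment x = 2, y = 2, z = 5, w = 7 works:
  constraint 1 holds since x - w = -5.
  constraint 4 holds since w + y = 9.
The rest check out directly.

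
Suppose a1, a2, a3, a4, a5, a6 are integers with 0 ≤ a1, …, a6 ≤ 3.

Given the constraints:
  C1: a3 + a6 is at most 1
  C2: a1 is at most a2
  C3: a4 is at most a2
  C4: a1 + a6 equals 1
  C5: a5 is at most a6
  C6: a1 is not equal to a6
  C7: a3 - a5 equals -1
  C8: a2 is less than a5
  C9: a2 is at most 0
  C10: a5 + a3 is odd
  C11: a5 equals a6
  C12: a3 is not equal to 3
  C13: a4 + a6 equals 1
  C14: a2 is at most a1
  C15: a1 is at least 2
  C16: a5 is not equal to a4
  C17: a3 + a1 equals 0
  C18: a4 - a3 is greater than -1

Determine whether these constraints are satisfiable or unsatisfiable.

Unsatisfiable

From constraints 2 and 15: a2 ≥ a1 and a1 ≥ 2, so a2 ≥ 2. From constraint 9: a2 ≤ 0. But 0 < 2, so no value of a2 works.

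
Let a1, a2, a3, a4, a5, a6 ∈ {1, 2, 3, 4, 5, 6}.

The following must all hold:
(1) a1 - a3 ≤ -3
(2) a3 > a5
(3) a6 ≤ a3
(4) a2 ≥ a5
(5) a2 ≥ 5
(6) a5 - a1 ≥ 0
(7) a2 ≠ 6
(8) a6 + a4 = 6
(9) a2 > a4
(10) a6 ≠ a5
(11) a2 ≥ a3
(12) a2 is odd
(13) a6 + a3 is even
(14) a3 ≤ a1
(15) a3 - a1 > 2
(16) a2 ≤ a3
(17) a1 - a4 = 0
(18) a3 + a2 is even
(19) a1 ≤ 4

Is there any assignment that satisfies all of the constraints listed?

From constraints 5 and 16: a3 ≥ a2 and a2 ≥ 5, so a3 ≥ 5. From constraints 14 and 19: a3 ≤ a1 and a1 ≤ 4, so a3 ≤ 4. But 4 < 5, so no value of a3 works.

Unsatisfiable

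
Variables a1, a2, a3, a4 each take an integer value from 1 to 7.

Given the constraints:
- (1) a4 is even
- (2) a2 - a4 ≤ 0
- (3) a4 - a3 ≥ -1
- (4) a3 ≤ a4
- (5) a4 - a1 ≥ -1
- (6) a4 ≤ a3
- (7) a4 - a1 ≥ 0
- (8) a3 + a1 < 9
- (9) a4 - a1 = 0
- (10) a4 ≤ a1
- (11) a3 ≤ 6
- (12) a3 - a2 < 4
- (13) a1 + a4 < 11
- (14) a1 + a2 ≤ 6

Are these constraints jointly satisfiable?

Satisfiable

Take a1 = 4, a2 = 2, a3 = 4, a4 = 4. Then constraint 2: a2 - a4 = -2; constraint 3: a4 - a3 = 0, and every other listed constraint is also met.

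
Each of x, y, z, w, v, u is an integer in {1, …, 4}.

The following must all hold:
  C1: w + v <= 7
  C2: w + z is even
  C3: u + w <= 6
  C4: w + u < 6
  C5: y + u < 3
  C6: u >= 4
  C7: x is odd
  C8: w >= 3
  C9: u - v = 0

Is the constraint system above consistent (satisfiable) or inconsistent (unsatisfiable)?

Unsatisfiable

From constraint 6: u ≥ 4. From constraint 8: w ≥ 3. Hence u + w ≥ 7. But constraint 3 requires u + w ≤ 6, and 6 < 7. Contradiction.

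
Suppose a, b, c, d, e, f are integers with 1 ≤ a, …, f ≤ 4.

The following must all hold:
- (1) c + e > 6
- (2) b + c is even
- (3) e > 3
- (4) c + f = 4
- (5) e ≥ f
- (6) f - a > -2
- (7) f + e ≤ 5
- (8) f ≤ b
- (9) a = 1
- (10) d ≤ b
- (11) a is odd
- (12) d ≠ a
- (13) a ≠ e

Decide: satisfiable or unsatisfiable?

Satisfiable

Setting (a, b, c, d, e, f) = (1, 3, 3, 3, 4, 1) satisfies everything: constraint 1: c + e = 7; constraint 4: c + f = 4, and the others follow.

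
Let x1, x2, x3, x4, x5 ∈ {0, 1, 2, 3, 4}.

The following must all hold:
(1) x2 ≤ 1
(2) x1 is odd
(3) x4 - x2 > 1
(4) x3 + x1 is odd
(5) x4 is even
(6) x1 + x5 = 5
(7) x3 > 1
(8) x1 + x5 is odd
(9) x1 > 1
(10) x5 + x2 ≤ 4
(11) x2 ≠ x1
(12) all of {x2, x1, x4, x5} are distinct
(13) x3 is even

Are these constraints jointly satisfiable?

Satisfiable

One satisfying assignment is x1 = 3, x2 = 1, x3 = 2, x4 = 4, x5 = 2.
For the less obvious constraints — constraint 3: x4 - x2 = 3; constraint 6: x1 + x5 = 5 — and the others hold by inspection.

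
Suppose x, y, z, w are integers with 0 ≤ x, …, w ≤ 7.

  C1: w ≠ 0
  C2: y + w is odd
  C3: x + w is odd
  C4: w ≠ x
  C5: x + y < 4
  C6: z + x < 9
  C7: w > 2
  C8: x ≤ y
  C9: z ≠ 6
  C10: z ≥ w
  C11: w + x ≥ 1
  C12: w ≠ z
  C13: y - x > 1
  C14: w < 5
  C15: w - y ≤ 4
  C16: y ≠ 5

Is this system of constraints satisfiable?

Satisfiable

One satisfying assignment is x = 0, y = 2, z = 7, w = 3.
For the less obvious constraints — constraint 5: x + y = 2; constraint 6: z + x = 7 — and the others hold by inspection.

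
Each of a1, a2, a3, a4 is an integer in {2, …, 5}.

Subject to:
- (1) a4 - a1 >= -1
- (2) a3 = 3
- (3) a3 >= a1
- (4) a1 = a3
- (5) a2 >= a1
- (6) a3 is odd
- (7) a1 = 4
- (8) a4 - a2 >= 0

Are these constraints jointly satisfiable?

Unsatisfiable

Constraint 7 fixes a1 = 4 and constraint 2 fixes a3 = 3, but constraint 4 requires a1 = a3. Since 4 ≠ 3, contradiction.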